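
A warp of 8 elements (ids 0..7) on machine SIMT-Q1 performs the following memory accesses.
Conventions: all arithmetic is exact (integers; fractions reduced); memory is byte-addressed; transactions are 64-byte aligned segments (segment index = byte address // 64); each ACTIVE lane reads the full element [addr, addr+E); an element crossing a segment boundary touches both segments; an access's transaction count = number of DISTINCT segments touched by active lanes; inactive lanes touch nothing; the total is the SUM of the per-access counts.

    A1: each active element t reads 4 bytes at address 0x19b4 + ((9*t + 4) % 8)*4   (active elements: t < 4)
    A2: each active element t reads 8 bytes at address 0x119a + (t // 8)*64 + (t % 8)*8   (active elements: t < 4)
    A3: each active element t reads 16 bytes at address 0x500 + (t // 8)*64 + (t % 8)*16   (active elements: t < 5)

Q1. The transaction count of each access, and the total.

A1: 1 transaction
A2: 1 transaction
A3: 2 transactions

Answer: 1,1,2; total 4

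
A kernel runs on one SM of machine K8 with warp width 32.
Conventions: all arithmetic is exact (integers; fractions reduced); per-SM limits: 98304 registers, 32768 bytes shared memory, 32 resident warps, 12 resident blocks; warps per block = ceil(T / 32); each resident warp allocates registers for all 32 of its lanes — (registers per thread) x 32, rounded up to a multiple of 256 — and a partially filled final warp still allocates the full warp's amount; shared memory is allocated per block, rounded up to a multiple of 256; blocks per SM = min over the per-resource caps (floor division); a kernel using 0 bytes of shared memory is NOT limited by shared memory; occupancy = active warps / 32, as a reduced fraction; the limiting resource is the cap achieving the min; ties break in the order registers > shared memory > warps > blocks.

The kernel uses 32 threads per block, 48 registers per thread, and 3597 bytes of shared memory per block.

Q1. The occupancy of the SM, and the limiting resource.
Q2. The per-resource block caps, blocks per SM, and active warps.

Answer: occupancy 1/4, limited by shared memory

registers: 64 blocks
shared memory: 8 blocks
warps: 32 blocks
blocks: 12 blocks

Answer: 8 blocks, 8 active warps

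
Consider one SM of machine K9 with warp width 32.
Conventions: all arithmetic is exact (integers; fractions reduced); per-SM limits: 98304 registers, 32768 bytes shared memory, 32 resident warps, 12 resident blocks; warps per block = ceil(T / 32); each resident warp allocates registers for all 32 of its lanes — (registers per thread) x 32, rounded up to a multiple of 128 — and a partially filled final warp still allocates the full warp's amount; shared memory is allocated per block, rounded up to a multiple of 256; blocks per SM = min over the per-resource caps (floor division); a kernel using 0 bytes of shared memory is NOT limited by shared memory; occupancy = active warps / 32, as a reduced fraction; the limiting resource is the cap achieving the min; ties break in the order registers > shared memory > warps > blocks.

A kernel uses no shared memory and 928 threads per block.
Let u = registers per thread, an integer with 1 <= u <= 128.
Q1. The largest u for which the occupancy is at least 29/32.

Answer: u = 104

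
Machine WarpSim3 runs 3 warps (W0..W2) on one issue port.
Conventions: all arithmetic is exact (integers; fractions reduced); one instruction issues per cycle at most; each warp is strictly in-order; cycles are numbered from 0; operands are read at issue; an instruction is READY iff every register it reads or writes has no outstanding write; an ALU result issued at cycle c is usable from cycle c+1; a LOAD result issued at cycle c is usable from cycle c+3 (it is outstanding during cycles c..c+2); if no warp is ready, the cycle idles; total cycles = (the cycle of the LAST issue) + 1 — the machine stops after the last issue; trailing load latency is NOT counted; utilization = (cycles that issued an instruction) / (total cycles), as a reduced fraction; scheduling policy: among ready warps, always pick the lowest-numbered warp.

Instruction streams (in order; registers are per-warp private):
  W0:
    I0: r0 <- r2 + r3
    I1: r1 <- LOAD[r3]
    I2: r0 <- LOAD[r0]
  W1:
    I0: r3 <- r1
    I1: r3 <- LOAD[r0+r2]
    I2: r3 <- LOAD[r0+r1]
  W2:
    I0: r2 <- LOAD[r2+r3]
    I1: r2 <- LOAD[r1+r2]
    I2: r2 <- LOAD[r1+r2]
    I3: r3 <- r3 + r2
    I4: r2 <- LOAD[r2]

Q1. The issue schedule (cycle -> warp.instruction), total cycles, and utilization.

cycle 0: W0.I0
cycle 1: W0.I1
cycle 2: W0.I2
cycle 3: W1.I0
cycle 4: W1.I1
cycle 5: W2.I0
cycle 6: idle
cycle 7: W1.I2
cycle 8: W2.I1
cycle 9: idle
cycle 10: idle
cycle 11: W2.I2
cycle 12: idle
cycle 13: idle
cycle 14: W2.I3
cycle 15: W2.I4

Answer: 16 cycles, utilization 11/16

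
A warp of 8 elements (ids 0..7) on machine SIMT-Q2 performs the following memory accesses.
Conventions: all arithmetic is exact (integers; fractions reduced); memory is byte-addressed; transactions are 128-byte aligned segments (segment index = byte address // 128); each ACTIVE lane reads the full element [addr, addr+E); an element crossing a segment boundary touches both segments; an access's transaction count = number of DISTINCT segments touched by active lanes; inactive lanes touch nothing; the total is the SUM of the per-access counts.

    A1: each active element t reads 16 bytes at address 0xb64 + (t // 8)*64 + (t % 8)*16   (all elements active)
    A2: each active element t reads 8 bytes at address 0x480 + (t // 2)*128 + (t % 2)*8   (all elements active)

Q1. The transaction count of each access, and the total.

A1: 2 transactions
A2: 4 transactions

Answer: 2,4; total 6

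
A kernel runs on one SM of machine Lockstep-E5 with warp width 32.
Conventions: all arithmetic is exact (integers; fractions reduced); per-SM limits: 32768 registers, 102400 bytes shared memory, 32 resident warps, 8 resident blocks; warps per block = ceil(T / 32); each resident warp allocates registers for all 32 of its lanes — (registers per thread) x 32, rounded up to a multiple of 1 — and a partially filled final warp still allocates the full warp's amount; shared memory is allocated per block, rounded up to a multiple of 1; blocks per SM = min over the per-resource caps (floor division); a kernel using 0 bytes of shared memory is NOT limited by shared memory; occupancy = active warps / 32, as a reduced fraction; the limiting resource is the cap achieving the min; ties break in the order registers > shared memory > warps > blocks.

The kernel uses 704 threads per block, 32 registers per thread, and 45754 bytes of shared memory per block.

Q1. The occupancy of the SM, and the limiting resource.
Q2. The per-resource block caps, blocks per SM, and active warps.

Answer: occupancy 11/16, limited by registers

registers: 1 block
shared memory: 2 blocks
warps: 1 block
blocks: 8 blocks

Answer: 1 block, 22 active warps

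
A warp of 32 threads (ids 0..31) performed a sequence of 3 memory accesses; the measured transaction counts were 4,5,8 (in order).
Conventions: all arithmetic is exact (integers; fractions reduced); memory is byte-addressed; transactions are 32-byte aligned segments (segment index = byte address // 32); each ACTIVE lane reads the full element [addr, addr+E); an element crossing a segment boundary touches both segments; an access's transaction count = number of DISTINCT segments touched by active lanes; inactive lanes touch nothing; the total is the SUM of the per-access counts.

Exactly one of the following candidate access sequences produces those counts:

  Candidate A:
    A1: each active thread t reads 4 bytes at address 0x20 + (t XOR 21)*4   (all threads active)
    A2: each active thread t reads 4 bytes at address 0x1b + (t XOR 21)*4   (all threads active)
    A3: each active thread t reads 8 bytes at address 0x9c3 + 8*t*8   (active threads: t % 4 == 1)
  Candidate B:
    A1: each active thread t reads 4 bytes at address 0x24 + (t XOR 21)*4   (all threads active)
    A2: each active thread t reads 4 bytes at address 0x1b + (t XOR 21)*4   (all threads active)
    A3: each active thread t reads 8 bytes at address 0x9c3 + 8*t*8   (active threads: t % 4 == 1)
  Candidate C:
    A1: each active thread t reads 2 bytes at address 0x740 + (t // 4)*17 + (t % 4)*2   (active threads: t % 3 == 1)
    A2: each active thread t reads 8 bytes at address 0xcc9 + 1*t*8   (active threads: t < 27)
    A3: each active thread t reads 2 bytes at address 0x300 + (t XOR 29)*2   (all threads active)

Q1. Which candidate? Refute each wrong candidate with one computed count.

B: A1 gives 5 transactions, not 4
C: A2 gives 8 transactions, not 5
A: all counts match (4,5,8)

Answer: A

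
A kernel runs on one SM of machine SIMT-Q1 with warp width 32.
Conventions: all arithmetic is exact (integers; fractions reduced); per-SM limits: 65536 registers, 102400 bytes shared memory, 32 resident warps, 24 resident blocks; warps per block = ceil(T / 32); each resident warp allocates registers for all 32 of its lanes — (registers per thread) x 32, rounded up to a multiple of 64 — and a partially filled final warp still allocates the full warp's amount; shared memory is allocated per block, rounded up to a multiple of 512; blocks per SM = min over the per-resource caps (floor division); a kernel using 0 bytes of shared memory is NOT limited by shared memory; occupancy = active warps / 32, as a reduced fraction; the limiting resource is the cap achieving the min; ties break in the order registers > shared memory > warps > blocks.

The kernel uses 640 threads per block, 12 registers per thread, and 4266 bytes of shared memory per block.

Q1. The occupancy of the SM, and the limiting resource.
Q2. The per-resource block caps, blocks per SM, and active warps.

Answer: occupancy 5/8, limited by warps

registers: 8 blocks
shared memory: 22 blocks
warps: 1 block
blocks: 24 blocks

Answer: 1 block, 20 active warps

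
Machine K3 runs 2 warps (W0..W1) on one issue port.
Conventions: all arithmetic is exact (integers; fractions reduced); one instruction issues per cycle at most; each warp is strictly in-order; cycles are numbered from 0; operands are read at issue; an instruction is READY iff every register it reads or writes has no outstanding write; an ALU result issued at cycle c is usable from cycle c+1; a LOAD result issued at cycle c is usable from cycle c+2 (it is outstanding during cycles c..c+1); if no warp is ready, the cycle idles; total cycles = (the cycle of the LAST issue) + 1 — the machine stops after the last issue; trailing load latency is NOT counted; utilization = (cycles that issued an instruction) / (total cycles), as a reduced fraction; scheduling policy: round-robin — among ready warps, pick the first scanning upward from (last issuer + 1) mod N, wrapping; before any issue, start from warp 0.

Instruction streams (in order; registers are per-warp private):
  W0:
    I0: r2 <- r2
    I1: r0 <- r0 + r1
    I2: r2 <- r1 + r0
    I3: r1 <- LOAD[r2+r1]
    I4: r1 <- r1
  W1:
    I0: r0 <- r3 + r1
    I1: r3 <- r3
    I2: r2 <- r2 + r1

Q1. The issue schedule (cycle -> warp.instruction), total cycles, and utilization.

cycle 0: W0.I0
cycle 1: W1.I0
cycle 2: W0.I1
cycle 3: W1.I1
cycle 4: W0.I2
cycle 5: W1.I2
cycle 6: W0.I3
cycle 7: idle
cycle 8: W0.I4

Answer: 9 cycles, utilization 8/9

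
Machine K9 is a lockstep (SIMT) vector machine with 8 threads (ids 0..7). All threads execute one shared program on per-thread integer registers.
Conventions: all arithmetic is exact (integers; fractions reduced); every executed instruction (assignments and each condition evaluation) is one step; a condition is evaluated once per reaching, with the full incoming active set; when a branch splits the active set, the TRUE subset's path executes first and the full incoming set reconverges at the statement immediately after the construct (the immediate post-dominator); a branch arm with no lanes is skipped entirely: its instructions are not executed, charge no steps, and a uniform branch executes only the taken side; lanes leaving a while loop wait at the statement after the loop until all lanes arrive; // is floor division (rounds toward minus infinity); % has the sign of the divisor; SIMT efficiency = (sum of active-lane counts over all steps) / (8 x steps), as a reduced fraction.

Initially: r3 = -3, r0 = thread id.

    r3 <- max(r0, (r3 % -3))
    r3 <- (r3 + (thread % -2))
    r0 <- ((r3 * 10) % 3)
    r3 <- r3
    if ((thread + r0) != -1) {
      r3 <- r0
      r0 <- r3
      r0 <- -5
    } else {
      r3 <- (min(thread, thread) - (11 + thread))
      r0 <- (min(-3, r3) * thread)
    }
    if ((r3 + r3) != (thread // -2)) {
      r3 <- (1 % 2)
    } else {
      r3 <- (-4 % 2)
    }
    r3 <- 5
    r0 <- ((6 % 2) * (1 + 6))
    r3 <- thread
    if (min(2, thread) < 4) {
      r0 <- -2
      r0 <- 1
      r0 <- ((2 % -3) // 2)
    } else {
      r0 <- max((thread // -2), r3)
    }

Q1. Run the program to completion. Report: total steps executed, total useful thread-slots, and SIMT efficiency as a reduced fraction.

Answer: 18 steps, 136 useful, 17/18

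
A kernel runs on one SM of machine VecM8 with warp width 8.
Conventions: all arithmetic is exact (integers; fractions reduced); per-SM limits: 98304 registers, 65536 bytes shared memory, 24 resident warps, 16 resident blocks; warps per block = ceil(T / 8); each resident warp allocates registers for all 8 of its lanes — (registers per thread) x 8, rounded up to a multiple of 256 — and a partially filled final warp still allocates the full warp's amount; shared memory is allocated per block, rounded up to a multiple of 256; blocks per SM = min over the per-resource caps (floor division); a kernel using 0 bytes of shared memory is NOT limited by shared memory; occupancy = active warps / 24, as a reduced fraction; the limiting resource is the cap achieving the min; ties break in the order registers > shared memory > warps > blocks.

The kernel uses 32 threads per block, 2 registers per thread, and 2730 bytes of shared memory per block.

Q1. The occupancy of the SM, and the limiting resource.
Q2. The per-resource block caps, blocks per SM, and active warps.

Answer: occupancy 1, limited by warps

registers: 96 blocks
shared memory: 23 blocks
warps: 6 blocks
blocks: 16 blocks

Answer: 6 blocks, 24 active warps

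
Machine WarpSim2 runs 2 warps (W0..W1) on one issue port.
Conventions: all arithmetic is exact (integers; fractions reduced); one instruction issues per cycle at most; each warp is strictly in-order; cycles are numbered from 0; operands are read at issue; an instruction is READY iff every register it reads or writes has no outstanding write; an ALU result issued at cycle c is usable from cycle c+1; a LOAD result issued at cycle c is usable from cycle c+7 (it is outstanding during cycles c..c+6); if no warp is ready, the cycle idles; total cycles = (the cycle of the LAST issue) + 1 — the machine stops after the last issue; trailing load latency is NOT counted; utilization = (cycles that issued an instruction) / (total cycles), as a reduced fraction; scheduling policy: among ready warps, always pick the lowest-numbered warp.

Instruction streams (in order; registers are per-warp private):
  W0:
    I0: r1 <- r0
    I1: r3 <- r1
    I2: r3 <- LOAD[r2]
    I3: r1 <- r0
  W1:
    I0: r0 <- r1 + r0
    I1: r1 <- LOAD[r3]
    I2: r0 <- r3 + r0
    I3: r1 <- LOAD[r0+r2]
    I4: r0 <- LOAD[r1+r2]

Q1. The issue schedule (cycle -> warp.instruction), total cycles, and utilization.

cycle 0: W0.I0
cycle 1: W0.I1
cycle 2: W0.I2
cycle 3: W0.I3
cycle 4: W1.I0
cycle 5: W1.I1
cycle 6: W1.I2
cycle 7: idle
cycle 8: idle
cycle 9: idle
cycle 10: idle
cycle 11: idle
cycle 12: W1.I3
cycle 13: idle
cycle 14: idle
cycle 15: idle
cycle 16: idle
cycle 17: idle
cycle 18: idle
cycle 19: W1.I4

Answer: 20 cycles, utilization 9/20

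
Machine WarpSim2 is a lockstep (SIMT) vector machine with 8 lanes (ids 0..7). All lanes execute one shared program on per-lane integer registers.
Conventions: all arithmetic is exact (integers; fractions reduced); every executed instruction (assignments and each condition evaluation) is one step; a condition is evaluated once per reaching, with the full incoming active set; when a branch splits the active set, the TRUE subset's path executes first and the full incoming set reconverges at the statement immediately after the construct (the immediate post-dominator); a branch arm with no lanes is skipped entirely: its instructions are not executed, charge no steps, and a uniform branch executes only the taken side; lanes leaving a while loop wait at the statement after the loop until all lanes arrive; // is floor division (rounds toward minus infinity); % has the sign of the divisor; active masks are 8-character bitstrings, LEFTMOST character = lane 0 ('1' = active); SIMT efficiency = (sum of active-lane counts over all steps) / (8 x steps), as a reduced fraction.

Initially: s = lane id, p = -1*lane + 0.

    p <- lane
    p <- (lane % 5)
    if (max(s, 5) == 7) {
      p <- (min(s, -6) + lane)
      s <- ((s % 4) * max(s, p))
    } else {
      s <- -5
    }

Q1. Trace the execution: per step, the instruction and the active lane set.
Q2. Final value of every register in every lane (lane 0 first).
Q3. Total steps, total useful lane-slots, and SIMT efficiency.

step 0: p <- lane                    11111111
step 1: p <- (lane % 5)              11111111
step 2: eval (max(s, 5) == 7)        11111111
step 3: p <- (min(s, -6) + lane)     00000001
step 4: s <- ((s % 4) * max(s, p))   00000001
step 5: s <- -5                      11111110

Answer: 6 steps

s: -5,-5,-5,-5,-5,-5,-5,21
p: 0,1,2,3,4,0,1,1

steps = 6; useful = 33; efficiency = 33/48 = 11/16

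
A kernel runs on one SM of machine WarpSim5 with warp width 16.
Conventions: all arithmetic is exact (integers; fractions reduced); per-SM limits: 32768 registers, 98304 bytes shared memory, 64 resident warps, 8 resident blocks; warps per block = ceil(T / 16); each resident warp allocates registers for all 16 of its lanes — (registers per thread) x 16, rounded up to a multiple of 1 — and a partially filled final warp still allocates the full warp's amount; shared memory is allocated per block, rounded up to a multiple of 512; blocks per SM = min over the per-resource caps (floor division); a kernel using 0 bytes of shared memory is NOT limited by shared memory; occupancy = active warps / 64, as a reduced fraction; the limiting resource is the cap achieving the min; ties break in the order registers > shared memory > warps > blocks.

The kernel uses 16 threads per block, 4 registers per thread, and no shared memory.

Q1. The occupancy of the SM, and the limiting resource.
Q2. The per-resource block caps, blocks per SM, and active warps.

Answer: occupancy 1/8, limited by blocks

registers: 512 blocks
shared memory: no limit (kernel uses none)
warps: 64 blocks
blocks: 8 blocks

Answer: 8 blocks, 8 active warps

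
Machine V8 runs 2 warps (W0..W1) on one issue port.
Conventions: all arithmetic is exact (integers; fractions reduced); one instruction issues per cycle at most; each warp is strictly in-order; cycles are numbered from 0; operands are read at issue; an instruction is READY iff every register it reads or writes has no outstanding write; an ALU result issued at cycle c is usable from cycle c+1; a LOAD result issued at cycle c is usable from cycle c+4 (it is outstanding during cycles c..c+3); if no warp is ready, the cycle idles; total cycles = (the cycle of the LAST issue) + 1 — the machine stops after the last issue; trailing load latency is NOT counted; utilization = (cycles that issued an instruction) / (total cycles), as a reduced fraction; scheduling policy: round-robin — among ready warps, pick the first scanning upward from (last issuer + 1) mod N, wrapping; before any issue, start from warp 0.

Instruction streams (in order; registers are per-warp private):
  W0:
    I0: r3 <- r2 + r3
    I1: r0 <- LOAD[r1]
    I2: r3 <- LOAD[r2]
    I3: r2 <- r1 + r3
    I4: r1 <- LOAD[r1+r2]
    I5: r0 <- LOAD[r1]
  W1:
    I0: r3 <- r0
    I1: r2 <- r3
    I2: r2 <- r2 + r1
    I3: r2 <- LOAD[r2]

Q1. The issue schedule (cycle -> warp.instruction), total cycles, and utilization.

cycle 0: W0.I0
cycle 1: W1.I0
cycle 2: W0.I1
cycle 3: W1.I1
cycle 4: W0.I2
cycle 5: W1.I2
cycle 6: W1.I3
cycle 7: idle
cycle 8: W0.I3
cycle 9: W0.I4
cycle 10: idle
cycle 11: idle
cycle 12: idle
cycle 13: W0.I5

Answer: 14 cycles, utilization 5/7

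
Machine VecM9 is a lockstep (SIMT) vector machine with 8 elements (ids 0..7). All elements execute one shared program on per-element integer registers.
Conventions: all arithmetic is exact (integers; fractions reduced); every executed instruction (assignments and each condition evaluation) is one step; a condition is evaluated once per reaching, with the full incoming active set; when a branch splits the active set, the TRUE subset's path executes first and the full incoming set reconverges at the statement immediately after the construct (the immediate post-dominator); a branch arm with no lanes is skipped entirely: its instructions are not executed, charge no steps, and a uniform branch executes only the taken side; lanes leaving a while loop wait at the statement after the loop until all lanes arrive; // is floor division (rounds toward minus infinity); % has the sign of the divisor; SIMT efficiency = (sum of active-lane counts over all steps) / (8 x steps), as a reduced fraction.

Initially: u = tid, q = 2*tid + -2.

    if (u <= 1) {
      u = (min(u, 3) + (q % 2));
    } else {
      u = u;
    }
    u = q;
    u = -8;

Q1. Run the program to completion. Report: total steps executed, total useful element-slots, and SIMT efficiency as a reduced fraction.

Answer: 5 steps, 32 useful, 4/5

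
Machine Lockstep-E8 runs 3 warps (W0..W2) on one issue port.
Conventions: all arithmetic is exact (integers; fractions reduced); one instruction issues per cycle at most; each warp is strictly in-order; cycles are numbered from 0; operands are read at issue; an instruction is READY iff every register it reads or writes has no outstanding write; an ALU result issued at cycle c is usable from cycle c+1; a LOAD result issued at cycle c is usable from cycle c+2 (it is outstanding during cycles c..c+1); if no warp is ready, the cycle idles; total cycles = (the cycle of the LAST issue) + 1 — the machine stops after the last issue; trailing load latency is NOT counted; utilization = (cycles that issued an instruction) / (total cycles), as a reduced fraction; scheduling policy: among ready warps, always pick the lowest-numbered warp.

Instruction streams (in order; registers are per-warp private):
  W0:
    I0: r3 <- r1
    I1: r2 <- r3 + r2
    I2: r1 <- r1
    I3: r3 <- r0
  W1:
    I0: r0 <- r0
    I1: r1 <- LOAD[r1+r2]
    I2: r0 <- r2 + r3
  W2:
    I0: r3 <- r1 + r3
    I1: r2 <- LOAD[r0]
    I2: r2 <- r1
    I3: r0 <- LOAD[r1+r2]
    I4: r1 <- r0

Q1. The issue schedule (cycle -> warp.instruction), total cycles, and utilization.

cycle 0: W0.I0
cycle 1: W0.I1
cycle 2: W0.I2
cycle 3: W0.I3
cycle 4: W1.I0
cycle 5: W1.I1
cycle 6: W1.I2
cycle 7: W2.I0
cycle 8: W2.I1
cycle 9: idle
cycle 10: W2.I2
cycle 11: W2.I3
cycle 12: idle
cycle 13: W2.I4

Answer: 14 cycles, utilization 6/7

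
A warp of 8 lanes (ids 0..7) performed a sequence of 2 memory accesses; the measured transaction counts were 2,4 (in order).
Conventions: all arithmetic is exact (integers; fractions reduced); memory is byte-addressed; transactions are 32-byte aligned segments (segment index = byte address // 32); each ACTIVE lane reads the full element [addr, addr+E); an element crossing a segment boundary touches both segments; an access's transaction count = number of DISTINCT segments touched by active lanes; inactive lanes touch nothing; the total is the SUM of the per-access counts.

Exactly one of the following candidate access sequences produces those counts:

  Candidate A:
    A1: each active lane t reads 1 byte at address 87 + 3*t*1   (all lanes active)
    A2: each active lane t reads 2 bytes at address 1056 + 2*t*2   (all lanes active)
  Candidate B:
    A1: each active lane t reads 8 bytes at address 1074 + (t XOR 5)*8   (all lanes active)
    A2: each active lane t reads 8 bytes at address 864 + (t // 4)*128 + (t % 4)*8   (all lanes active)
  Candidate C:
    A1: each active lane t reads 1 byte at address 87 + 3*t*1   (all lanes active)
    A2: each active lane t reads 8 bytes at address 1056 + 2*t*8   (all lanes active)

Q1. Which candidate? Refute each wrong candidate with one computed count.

A: A2 gives 1 transaction, not 4
B: A1 gives 3 transactions, not 2
C: all counts match (2,4)

Answer: C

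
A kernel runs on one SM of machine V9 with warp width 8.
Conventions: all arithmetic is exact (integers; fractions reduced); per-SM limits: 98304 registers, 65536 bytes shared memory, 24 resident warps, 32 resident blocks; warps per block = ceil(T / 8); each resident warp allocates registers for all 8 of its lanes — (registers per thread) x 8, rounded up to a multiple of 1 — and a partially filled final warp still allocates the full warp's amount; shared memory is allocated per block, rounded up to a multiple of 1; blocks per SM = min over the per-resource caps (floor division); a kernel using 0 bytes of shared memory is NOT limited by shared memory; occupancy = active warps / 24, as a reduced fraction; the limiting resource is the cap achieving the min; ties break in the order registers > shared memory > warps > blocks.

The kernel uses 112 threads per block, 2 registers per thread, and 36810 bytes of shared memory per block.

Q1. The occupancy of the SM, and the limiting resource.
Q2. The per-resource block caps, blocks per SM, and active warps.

Answer: occupancy 7/12, limited by shared memory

registers: 438 blocks
shared memory: 1 block
warps: 1 block
blocks: 32 blocks

Answer: 1 block, 14 active warps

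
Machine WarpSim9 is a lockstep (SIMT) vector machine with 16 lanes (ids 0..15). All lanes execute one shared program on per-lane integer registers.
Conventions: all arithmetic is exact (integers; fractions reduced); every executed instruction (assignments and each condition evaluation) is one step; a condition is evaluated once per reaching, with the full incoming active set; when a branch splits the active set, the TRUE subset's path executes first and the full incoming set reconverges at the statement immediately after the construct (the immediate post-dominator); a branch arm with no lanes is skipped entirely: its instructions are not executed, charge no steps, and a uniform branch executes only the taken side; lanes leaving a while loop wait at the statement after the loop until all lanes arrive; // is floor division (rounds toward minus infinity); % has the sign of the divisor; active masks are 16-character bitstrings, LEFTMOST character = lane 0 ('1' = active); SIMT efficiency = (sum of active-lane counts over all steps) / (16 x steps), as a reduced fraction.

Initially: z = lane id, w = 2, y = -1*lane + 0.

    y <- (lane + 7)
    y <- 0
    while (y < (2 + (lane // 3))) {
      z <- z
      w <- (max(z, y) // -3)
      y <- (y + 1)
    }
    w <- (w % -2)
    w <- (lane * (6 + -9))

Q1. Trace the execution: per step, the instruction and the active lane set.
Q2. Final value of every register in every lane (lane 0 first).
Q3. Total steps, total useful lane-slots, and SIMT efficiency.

step 0: y <- (lane + 7)              1111111111111111
step 1: y <- 0                       1111111111111111
step 2: eval (y < (2 + (lane // 3))) 1111111111111111
step 3: z <- z                       1111111111111111
step 4: w <- (max(z, y) // -3)       1111111111111111
step 5: y <- (y + 1)                 1111111111111111
step 6: eval (y < (2 + (lane // 3))) 1111111111111111
step 7: z <- z                       1111111111111111
step 8: w <- (max(z, y) // -3)       1111111111111111
step 9: y <- (y + 1)                 1111111111111111
step 10: eval (y < (2 + (lane // 3))) 1111111111111111
step 11: z <- z                       0001111111111111
step 12: w <- (max(z, y) // -3)       0001111111111111
step 13: y <- (y + 1)                 0001111111111111
step 14: eval (y < (2 + (lane // 3))) 0001111111111111
step 15: z <- z                       0000001111111111
step 16: w <- (max(z, y) // -3)       0000001111111111
step 17: y <- (y + 1)                 0000001111111111
step 18: eval (y < (2 + (lane // 3))) 0000001111111111
step 19: z <- z                       0000000001111111
step 20: w <- (max(z, y) // -3)       0000000001111111
step 21: y <- (y + 1)                 0000000001111111
step 22: eval (y < (2 + (lane // 3))) 0000000001111111
step 23: z <- z                       0000000000001111
step 24: w <- (max(z, y) // -3)       0000000000001111
step 25: y <- (y + 1)                 0000000000001111
step 26: eval (y < (2 + (lane // 3))) 0000000000001111
step 27: z <- z                       0000000000000001
step 28: w <- (max(z, y) // -3)       0000000000000001
step 29: y <- (y + 1)                 0000000000000001
step 30: eval (y < (2 + (lane // 3))) 0000000000000001
step 31: w <- (w % -2)                1111111111111111
step 32: w <- (lane * (6 + -9))       1111111111111111

Answer: 33 steps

z: 0,1,2,3,4,5,6,7,8,9,10,11,12,13,14,15
w: 0,-3,-6,-9,-12,-15,-18,-21,-24,-27,-30,-33,-36,-39,-42,-45
y: 2,2,2,3,3,3,4,4,4,5,5,5,6,6,6,7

steps = 33; useful = 348; efficiency = 348/528 = 29/44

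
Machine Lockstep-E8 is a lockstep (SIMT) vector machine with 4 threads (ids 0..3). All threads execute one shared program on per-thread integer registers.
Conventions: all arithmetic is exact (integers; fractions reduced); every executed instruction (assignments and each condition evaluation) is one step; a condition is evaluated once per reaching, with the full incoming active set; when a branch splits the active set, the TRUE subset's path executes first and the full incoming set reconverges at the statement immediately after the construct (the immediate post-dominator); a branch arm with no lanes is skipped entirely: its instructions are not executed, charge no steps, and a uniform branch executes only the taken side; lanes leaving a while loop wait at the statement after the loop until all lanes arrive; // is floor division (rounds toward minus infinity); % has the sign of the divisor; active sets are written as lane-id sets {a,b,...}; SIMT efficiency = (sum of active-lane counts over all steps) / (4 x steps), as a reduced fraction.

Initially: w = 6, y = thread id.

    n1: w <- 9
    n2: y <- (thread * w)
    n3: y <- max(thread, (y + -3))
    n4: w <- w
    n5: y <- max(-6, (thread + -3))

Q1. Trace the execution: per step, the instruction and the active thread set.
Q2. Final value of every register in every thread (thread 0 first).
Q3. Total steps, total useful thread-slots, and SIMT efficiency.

step 0: w <- 9                       {0,1,2,3}
step 1: y <- (thread * w)            {0,1,2,3}
step 2: y <- max(thread, (y + -3))   {0,1,2,3}
step 3: w <- w                       {0,1,2,3}
step 4: y <- max(-6, (thread + -3))  {0,1,2,3}

Answer: 5 steps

w: 9,9,9,9
y: -3,-2,-1,0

steps = 5; useful = 20; efficiency = 20/20 = 1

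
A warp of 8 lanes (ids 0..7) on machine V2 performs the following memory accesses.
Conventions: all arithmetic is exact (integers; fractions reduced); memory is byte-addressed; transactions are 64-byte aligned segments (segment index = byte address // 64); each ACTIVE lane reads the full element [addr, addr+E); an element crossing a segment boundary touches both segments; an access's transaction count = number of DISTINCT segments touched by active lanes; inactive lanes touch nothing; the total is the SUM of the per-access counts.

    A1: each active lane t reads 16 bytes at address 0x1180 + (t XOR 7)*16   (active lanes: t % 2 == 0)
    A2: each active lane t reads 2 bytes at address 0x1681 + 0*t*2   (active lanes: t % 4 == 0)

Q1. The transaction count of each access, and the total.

A1: 2 transactions
A2: 1 transaction

Answer: 2,1; total 3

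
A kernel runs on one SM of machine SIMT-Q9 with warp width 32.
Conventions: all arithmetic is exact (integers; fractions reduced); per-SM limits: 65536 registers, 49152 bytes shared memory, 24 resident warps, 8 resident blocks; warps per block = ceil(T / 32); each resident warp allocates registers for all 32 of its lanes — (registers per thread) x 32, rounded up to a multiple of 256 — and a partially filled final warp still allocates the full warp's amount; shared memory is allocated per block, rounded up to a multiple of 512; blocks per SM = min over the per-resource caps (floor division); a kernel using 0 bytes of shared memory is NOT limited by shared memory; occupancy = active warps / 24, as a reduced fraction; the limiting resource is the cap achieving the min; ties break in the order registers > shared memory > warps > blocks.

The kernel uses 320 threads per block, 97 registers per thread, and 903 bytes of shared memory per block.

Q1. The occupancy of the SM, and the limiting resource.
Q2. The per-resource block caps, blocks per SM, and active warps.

Answer: occupancy 5/12, limited by registers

registers: 1 block
shared memory: 48 blocks
warps: 2 blocks
blocks: 8 blocks

Answer: 1 block, 10 active warps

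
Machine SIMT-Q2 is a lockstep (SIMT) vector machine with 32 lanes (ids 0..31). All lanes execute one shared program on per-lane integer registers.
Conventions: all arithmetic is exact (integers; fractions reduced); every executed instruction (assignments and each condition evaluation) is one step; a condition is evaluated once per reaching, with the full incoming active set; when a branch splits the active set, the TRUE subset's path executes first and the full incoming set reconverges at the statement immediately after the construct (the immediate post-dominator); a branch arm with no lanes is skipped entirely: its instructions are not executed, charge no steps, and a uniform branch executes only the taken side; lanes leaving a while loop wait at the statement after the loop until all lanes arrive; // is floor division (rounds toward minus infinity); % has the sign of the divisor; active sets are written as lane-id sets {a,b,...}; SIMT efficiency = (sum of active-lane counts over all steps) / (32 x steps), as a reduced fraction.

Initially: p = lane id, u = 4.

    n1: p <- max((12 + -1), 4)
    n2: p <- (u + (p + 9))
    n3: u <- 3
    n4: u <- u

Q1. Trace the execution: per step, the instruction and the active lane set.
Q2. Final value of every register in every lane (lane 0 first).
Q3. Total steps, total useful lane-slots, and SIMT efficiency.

step 0: p <- max((12 + -1), 4)       {0,1,2,3,4,5,6,7,8,9,10,11,12,13,14,15,16,17,18,19,20,21,22,23,24,25,26,27,28,29,30,31}
step 1: p <- (u + (p + 9))           {0,1,2,3,4,5,6,7,8,9,10,11,12,13,14,15,16,17,18,19,20,21,22,23,24,25,26,27,28,29,30,31}
step 2: u <- 3                       {0,1,2,3,4,5,6,7,8,9,10,11,12,13,14,15,16,17,18,19,20,21,22,23,24,25,26,27,28,29,30,31}
step 3: u <- u                       {0,1,2,3,4,5,6,7,8,9,10,11,12,13,14,15,16,17,18,19,20,21,22,23,24,25,26,27,28,29,30,31}

Answer: 4 steps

p: 24,24,24,24,24,24,24,24,24,24,24,24,24,24,24,24,24,24,24,24,24,24,24,24,24,24,24,24,24,24,24,24
u: 3,3,3,3,3,3,3,3,3,3,3,3,3,3,3,3,3,3,3,3,3,3,3,3,3,3,3,3,3,3,3,3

steps = 4; useful = 128; efficiency = 128/128 = 1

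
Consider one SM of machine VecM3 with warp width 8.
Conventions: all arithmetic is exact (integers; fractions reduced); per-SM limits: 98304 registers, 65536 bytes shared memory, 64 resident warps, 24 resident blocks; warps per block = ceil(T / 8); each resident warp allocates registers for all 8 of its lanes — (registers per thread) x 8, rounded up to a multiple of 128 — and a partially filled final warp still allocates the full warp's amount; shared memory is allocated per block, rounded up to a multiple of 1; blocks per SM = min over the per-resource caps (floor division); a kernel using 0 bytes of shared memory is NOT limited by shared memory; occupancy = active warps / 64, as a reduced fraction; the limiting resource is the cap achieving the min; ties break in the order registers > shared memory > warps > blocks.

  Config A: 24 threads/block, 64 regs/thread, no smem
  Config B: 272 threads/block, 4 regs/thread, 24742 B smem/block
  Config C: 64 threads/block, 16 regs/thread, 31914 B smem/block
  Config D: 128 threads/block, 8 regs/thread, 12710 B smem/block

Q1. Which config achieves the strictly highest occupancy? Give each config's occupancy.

occupancies: A 63/64, B 17/32, C 1/4, D 1

Answer: D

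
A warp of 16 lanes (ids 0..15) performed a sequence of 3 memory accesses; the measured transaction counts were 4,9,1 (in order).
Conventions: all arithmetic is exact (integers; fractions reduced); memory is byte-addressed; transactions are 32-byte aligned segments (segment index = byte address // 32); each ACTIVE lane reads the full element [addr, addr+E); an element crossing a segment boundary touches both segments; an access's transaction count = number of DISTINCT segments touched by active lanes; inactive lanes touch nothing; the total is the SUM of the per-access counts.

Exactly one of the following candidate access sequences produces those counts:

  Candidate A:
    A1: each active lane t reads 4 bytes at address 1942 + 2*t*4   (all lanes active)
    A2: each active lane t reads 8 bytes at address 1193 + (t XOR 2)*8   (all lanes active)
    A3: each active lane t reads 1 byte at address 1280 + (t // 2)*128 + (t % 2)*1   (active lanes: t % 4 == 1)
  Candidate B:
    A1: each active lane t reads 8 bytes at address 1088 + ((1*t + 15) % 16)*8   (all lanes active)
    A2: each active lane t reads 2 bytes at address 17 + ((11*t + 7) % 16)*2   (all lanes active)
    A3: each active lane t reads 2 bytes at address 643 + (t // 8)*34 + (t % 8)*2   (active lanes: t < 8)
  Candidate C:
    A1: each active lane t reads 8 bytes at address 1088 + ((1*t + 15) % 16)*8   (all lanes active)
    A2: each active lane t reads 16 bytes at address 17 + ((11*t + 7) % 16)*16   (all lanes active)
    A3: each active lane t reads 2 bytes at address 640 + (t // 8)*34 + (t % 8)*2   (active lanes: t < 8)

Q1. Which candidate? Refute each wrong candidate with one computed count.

A: A1 gives 5 transactions, not 4
B: A2 gives 2 transactions, not 9
C: all counts match (4,9,1)

Answer: C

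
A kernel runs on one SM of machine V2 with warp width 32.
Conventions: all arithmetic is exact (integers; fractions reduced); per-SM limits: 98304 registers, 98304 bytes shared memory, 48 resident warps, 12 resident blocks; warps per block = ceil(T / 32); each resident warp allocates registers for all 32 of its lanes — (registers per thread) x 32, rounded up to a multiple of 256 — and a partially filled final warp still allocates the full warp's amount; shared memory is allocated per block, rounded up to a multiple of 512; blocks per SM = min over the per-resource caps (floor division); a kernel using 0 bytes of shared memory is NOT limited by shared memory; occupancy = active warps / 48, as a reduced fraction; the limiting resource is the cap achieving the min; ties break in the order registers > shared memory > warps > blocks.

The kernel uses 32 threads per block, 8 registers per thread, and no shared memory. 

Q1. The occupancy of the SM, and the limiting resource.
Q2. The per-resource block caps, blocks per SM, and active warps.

Answer: occupancy 1/4, limited by blocks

registers: 384 blocks
shared memory: no limit (kernel uses none)
warps: 48 blocks
blocks: 12 blocks

Answer: 12 blocks, 12 active warps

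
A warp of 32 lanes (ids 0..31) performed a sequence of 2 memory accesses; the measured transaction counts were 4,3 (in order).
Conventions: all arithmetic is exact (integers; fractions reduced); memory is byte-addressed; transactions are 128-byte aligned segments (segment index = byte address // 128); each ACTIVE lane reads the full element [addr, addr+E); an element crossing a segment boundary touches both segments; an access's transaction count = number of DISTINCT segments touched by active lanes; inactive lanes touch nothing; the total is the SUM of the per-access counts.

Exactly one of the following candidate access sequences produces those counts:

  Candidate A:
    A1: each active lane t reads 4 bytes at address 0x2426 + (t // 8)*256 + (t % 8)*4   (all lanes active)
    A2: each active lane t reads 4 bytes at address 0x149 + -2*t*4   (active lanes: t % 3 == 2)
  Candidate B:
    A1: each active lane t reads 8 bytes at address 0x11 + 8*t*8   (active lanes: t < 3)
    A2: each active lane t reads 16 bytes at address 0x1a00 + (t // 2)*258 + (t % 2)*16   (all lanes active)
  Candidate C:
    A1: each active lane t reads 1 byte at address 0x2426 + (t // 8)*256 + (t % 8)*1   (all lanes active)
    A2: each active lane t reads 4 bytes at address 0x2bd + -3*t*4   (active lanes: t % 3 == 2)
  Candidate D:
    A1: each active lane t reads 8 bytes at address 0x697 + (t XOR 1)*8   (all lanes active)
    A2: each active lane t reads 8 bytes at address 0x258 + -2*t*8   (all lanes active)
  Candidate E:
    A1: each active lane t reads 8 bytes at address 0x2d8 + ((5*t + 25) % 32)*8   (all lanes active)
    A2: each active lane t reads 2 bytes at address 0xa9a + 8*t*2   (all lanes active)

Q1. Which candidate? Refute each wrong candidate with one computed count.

B: A1 gives 2 transactions, not 4
C: A2 gives 4 transactions, not 3
D: A1 gives 3 transactions, not 4
E: A1 gives 3 transactions, not 4
A: all counts match (4,3)

Answer: A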